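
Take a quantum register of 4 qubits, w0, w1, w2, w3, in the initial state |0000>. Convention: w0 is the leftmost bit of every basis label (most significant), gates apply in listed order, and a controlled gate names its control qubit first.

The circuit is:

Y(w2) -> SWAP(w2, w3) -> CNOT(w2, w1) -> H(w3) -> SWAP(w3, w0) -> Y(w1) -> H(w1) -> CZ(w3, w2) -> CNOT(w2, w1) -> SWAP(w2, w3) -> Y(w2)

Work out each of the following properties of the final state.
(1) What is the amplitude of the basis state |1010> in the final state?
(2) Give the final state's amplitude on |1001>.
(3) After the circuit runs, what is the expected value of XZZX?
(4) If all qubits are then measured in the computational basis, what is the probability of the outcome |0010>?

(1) The final state's coefficient on |1010> equals I/2.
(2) The final state's coefficient on |1001> equals 0.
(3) The expectation value of XZZX is 0.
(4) The probability of measuring |0010> is 1/4.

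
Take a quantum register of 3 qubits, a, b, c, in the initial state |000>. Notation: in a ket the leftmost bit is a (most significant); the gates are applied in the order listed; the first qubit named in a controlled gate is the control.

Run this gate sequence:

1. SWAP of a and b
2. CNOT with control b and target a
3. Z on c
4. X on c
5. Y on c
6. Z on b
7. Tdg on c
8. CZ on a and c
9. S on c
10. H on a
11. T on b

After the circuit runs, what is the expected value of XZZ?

The observable XZZ averages to 1.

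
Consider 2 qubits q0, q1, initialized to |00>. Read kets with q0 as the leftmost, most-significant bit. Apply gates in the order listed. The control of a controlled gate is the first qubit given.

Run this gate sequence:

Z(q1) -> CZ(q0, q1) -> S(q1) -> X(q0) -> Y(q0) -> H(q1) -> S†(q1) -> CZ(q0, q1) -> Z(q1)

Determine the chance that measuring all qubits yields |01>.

A full measurement returns |01> with probability 1/2.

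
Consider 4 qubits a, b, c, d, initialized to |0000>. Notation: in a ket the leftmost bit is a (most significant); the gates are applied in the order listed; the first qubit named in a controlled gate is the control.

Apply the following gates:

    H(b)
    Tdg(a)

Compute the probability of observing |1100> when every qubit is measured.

A full measurement returns |1100> with probability 0.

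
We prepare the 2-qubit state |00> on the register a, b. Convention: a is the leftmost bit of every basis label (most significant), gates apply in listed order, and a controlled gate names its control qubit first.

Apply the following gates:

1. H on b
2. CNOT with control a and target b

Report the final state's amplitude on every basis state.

The final amplitudes are sqrt(2)/2 on |00>, sqrt(2)/2 on |01>, 0 on |10>, 0 on |11>.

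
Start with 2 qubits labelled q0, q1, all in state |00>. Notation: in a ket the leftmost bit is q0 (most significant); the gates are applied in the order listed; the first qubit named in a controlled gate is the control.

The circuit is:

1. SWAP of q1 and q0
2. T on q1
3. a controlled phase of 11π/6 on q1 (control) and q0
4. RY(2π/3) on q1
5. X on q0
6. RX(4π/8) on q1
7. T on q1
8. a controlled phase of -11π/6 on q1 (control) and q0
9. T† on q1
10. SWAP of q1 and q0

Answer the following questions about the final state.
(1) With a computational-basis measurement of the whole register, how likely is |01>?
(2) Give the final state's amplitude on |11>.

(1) The probability of measuring |01> is 1/2.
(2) The amplitude on |11> is sqrt(2)/2.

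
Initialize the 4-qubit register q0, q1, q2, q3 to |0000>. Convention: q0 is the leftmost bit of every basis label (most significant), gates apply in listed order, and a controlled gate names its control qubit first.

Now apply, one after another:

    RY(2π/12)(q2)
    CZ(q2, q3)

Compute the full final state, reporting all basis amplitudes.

The final amplitudes are sqrt(2)/4 + sqrt(6)/4 on |0000>, -sqrt(2)/4 + sqrt(6)/4 on |0010>, and 0 on every other basis state.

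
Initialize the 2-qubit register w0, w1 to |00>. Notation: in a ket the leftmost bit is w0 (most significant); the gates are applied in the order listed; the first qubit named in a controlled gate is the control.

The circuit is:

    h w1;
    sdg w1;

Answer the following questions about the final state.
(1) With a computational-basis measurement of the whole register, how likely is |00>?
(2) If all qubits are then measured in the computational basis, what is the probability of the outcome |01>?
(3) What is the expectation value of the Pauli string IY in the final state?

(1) Outcome |00> occurs with probability 1/2.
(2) The probability of measuring |01> is 1/2.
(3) The expectation value of IY is -1.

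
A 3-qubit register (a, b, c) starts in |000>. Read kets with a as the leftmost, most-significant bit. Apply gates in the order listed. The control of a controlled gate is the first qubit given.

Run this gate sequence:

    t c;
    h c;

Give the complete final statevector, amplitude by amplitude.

The resulting statevector has amplitude sqrt(2)/2 on |000>, sqrt(2)/2 on |001>, and 0 on every other basis state.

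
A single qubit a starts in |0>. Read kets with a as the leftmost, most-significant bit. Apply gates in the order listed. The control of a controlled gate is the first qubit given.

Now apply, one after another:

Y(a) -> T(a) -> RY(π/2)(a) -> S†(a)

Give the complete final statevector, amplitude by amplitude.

After the circuit, the state carries amplitude -sqrt(2)*exp(3*I*pi/4)/2 on |0>, sqrt(2)*exp(I*pi/4)/2 on |1>.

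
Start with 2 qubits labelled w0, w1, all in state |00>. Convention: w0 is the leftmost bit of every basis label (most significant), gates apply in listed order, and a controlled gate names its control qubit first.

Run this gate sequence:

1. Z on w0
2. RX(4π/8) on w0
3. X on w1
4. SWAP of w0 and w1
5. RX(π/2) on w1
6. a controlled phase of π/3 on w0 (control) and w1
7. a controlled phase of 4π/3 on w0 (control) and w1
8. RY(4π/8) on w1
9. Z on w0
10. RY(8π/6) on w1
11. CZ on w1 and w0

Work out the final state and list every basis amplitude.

The resulting statevector has amplitude 0 on |00>, 0 on |01>, (-sqrt(6) + sqrt(2))*exp(I*pi/6)/4 on |10>, (sqrt(2) + sqrt(6))*exp(I*pi/6)/4 on |11>.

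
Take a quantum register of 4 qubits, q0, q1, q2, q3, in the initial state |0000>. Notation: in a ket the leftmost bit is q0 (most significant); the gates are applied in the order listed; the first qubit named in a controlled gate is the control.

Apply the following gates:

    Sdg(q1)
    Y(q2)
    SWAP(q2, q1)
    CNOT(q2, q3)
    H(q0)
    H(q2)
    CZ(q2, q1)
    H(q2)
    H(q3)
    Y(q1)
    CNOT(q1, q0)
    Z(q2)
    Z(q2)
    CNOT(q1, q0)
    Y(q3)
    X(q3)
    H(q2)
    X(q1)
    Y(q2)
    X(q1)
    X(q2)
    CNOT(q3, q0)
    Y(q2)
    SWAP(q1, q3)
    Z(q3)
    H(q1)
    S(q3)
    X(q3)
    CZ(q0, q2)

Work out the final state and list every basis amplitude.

After the circuit, the state carries amplitude I/2 on |0101>, -I/2 on |0111>, I/2 on |1101>, I/2 on |1111>, and 0 on every other basis state. Key observation: gates 11-14 undo each other exactly, leaving only the rest of the circuit to track.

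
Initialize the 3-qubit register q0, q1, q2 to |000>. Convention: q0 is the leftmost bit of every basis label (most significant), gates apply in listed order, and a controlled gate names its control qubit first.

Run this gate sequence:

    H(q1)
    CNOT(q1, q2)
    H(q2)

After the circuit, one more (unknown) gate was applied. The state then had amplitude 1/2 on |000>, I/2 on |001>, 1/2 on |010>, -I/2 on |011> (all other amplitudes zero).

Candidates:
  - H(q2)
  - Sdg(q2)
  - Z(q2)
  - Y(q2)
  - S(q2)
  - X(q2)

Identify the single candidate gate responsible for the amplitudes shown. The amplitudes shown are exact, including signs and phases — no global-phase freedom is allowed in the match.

It was S(q2) that produced the state shown.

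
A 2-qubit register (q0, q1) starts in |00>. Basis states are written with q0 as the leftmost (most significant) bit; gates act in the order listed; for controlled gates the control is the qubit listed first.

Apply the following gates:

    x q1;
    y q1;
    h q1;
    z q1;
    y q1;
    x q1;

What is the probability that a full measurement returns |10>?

The probability of measuring |10> is 0.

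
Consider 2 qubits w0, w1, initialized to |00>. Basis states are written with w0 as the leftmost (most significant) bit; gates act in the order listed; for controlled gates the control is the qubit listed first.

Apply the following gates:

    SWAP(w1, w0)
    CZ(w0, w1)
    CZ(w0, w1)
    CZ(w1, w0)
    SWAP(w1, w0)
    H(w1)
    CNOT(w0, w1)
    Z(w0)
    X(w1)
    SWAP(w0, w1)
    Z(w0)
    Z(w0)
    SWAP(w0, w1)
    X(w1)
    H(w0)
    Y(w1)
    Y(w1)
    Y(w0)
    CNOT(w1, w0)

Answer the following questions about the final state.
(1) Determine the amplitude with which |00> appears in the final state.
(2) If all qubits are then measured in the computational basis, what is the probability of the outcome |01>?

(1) The amplitude on |00> is -I/2. Key observation: steps 9-14 multiply out to the identity, so the circuit reduces to the remaining gates.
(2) Outcome |01> occurs with probability 1/4.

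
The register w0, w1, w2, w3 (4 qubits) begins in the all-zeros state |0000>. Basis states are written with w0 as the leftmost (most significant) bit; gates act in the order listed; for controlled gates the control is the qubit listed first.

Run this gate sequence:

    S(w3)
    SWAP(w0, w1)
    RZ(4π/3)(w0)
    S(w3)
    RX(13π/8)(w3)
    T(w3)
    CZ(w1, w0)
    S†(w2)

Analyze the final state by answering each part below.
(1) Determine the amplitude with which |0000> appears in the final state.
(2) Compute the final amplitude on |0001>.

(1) The amplitude on |0000> is exp(I*pi/3)*cos(3*pi/16).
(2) The amplitude on |0001> is -exp(I*pi/12)*sin(3*pi/16).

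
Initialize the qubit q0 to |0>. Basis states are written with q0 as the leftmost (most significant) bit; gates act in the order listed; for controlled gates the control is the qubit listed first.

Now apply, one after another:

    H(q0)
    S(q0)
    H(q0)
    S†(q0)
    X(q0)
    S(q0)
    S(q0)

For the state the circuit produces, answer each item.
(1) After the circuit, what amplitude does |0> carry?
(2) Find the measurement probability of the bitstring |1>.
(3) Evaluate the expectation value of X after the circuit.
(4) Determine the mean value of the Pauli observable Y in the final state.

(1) The final state's coefficient on |0> equals -1/2 - I/2.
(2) The probability of measuring |1> is 1/2.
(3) The observable X averages to 1.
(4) In the final state, Y has expectation 0.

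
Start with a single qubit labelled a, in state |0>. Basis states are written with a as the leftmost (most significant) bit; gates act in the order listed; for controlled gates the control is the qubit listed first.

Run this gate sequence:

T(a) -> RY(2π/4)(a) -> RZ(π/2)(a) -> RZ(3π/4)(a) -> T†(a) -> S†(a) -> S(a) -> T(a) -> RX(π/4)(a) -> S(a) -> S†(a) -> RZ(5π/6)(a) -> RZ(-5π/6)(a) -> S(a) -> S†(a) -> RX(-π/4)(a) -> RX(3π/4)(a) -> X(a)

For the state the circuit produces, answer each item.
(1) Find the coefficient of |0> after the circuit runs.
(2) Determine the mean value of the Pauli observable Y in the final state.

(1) The final state's coefficient on |0> equals sqrt(2)*(sqrt(2 - sqrt(2)) + sqrt(sqrt(2) + 2)*exp(I*pi/4))*exp(5*I*pi/8)/4. Key observation: the block from step 9 through step 16 cancels to the identity and can be dropped.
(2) The observable Y averages to -1/2.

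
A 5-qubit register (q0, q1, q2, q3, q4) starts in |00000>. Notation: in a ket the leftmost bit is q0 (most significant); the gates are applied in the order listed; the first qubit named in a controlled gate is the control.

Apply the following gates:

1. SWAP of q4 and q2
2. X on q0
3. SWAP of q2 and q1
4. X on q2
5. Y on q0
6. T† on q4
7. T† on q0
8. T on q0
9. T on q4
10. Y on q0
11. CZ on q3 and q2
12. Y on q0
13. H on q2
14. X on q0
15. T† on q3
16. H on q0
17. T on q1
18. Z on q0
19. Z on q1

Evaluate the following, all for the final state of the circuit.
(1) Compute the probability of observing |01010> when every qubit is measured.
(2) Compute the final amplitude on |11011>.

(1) A full measurement returns |01010> with probability 0. Key observation: gates 5-10 undo each other exactly, leaving only the rest of the circuit to track.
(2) The amplitude on |11011> is 0.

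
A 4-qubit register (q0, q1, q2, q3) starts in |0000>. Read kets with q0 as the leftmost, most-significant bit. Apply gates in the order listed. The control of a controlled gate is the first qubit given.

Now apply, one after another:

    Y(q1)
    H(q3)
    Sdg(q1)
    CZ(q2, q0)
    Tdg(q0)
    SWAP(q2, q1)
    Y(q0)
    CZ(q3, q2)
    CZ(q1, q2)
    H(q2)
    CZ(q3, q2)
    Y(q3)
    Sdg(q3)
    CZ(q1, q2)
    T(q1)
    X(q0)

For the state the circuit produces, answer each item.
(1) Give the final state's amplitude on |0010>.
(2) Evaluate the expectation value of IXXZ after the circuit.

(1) |0010> carries amplitude -1/2 in the final state.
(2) The expectation value of IXXZ is 0.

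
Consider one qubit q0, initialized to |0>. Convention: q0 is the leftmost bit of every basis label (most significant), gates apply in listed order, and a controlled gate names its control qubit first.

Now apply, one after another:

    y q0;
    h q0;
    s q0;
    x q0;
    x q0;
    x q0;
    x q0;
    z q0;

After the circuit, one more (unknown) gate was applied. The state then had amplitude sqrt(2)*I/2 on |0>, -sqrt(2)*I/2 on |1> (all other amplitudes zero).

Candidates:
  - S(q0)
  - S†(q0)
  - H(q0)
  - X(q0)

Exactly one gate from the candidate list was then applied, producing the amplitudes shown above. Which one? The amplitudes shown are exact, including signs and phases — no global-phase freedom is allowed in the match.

It was S(q0) that produced the state shown. Key observation: gates 4-7 undo each other exactly, leaving only the rest of the circuit to track.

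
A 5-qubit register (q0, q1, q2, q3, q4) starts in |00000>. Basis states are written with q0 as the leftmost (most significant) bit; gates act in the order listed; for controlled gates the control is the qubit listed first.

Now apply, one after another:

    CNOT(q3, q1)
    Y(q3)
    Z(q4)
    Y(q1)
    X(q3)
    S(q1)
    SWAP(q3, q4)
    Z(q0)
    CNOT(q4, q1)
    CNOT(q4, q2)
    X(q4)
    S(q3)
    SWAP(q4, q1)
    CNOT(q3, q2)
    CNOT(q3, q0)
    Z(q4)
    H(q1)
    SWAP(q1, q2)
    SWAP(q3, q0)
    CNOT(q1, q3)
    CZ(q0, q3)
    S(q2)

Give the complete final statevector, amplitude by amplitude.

The resulting statevector has amplitude sqrt(2)*I/2 on |00001>, sqrt(2)/2 on |00101>, and 0 on every other basis state.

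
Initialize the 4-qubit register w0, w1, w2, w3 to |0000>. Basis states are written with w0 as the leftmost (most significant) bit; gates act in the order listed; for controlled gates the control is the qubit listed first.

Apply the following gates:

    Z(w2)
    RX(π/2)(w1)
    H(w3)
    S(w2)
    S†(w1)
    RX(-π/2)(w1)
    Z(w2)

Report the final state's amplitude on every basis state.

The final amplitudes are sqrt(2)*(1 - I)/4 on |0000>, sqrt(2)*(1 - I)/4 on |0001>, sqrt(2)*(-1 + I)/4 on |0100>, sqrt(2)*(-1 + I)/4 on |0101>, and 0 on every other basis state.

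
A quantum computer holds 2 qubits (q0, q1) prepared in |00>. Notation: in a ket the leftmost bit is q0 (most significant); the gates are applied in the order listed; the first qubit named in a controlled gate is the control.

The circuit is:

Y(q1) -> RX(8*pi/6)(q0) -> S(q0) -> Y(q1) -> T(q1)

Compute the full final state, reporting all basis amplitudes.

After the circuit, the state carries amplitude -1/2 on |00>, 0 on |01>, sqrt(3)/2 on |10>, 0 on |11>.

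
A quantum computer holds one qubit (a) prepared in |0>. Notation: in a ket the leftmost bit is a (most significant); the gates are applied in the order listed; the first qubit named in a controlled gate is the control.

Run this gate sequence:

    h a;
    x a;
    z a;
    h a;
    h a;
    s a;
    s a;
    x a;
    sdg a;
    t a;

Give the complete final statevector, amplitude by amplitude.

The resulting statevector has amplitude sqrt(2)/2 on |0>, -sqrt(2)*exp(3*I*pi/4)/2 on |1>. Key observation: steps 4-5 multiply out to the identity, so the circuit reduces to the remaining gates.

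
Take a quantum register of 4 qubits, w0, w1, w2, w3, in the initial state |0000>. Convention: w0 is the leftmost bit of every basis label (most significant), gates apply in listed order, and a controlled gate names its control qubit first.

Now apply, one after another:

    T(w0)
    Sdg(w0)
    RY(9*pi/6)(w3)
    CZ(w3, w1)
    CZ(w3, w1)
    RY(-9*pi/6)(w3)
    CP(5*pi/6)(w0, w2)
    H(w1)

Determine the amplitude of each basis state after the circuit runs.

The final amplitudes are sqrt(2)/2 on |0000>, sqrt(2)/2 on |0100>, and 0 on every other basis state. Key observation: the block from step 3 through step 6 cancels to the identity and can be dropped.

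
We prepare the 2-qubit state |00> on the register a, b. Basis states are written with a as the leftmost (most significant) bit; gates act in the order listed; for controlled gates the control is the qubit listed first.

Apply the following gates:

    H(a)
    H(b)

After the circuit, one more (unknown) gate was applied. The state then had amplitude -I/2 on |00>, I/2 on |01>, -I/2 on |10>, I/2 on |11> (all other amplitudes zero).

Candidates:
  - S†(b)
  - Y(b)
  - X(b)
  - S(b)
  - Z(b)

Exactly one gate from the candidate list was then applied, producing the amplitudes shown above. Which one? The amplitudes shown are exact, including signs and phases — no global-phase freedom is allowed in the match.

The unique candidate consistent with the amplitudes is Y(b).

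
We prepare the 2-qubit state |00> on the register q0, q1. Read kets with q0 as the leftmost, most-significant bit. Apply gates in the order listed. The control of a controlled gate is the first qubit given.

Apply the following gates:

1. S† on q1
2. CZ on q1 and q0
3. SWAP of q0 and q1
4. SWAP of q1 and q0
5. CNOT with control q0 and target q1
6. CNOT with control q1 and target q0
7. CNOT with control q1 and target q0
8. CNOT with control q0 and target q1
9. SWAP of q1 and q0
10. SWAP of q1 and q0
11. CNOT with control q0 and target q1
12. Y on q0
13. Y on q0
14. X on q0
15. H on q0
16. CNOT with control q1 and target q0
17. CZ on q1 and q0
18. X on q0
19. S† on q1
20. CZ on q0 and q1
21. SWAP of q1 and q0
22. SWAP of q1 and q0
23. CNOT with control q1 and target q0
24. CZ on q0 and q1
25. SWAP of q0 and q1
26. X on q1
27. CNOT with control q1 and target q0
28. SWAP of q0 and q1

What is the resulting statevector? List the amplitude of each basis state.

After the circuit, the state carries amplitude sqrt(2)/2 on |00>, 0 on |01>, 0 on |10>, -sqrt(2)/2 on |11>. Key observation: gates 4-9 undo each other exactly, leaving only the rest of the circuit to track.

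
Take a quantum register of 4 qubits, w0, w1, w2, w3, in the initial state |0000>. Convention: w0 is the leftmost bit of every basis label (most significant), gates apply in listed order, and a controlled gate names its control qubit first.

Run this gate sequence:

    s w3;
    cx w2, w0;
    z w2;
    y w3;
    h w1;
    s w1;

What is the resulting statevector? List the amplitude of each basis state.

The resulting statevector has amplitude sqrt(2)*I/2 on |0001>, -sqrt(2)/2 on |0101>, and 0 on every other basis state.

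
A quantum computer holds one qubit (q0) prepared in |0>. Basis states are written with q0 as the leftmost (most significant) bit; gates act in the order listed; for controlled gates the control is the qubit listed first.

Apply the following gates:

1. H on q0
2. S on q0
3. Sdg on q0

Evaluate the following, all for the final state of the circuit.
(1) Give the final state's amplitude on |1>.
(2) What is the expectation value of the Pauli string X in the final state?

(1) The amplitude on |1> is sqrt(2)/2.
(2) The observable X averages to 1.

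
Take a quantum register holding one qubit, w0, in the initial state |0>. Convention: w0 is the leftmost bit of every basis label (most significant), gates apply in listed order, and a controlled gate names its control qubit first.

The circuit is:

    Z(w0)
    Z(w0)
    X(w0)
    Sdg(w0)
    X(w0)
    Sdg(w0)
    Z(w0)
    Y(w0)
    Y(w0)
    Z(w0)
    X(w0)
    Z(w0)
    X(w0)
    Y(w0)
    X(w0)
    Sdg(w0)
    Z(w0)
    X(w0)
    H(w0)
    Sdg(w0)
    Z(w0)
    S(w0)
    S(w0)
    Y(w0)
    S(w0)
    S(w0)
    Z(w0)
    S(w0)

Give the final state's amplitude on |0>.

The amplitude on |0> is -sqrt(2)/2. Key observation: steps 7-10 multiply out to the identity, so the circuit reduces to the remaining gates.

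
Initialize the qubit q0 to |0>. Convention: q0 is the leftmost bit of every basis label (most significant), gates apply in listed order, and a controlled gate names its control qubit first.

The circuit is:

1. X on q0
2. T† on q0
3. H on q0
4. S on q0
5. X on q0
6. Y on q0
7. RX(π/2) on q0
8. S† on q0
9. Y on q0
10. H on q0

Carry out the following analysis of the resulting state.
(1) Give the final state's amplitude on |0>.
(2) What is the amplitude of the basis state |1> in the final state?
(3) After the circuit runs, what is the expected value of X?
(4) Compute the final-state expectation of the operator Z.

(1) The amplitude on |0> is -sqrt(2)*exp(3*I*pi/4)/2.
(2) |1> carries amplitude sqrt(2)*exp(3*I*pi/4)/2 in the final state.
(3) In the final state, X has expectation -1.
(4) The observable Z averages to 0.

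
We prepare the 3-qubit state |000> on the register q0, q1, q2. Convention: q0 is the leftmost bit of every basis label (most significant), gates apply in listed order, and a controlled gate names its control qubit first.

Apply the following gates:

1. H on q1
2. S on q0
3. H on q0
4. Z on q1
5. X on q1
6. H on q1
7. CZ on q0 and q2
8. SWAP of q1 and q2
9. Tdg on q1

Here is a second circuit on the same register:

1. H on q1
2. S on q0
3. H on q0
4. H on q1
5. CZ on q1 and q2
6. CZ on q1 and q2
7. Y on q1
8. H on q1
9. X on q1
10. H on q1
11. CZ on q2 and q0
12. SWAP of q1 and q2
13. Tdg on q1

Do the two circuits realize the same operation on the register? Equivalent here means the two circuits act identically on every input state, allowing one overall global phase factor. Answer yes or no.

No — the two circuits implement different unitaries, even allowing a global phase.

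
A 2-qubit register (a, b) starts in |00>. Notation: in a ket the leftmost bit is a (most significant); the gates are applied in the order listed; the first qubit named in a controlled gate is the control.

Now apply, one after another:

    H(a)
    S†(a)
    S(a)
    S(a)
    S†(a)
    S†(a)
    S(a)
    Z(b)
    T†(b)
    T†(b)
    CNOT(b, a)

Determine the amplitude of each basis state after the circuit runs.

The final amplitudes are sqrt(2)/2 on |00>, 0 on |01>, sqrt(2)/2 on |10>, 0 on |11>. Key observation: steps 2-7 multiply out to the identity, so the circuit reduces to the remaining gates.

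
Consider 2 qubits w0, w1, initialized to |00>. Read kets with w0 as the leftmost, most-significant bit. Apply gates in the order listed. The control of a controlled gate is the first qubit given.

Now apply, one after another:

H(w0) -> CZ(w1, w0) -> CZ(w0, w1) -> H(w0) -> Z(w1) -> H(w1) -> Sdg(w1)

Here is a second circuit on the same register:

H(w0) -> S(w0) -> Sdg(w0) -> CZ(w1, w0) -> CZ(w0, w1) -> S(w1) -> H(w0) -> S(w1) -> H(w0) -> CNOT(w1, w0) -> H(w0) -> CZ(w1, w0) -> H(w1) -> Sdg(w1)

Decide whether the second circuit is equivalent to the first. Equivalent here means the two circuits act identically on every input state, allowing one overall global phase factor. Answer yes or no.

Yes, they are equivalent — the unitaries differ by at most a global phase.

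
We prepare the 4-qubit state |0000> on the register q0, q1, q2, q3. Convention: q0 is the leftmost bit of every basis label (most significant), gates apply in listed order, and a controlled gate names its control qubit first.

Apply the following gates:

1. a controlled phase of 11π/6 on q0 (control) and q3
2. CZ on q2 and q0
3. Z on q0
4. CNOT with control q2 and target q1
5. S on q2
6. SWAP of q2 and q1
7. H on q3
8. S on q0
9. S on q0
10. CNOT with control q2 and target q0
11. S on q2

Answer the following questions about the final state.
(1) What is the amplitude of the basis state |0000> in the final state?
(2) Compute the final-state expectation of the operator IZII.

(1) The amplitude on |0000> is sqrt(2)/2.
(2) In the final state, IZII has expectation 1.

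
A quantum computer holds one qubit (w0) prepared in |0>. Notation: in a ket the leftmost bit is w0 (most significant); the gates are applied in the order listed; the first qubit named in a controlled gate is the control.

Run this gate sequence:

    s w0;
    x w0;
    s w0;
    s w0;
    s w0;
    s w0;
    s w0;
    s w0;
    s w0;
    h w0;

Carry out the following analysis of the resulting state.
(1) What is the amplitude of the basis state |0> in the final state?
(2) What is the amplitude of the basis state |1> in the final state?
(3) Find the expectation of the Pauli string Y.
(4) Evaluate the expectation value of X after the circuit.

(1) The amplitude on |0> is -sqrt(2)*I/2. Key observation: gates 3-6 undo each other exactly, leaving only the rest of the circuit to track.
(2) |1> carries amplitude sqrt(2)*I/2 in the final state.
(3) In the final state, Y has expectation 0.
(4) The expectation value of X is -1.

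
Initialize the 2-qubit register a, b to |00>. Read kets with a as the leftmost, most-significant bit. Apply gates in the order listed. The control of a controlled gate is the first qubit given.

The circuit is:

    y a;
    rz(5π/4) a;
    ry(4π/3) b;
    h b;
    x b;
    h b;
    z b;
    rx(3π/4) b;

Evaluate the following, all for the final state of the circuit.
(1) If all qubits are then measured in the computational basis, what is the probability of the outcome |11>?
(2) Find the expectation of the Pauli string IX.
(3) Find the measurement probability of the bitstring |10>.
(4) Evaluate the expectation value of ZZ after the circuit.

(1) The probability of measuring |11> is 1/2 - sqrt(2)/8. Key observation: gates 4-7 undo each other exactly, leaving only the rest of the circuit to track.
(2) The observable IX averages to -sqrt(3)/2.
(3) The probability of measuring |10> is sqrt(2)/8 + 1/2.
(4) In the final state, ZZ has expectation -sqrt(2)/4.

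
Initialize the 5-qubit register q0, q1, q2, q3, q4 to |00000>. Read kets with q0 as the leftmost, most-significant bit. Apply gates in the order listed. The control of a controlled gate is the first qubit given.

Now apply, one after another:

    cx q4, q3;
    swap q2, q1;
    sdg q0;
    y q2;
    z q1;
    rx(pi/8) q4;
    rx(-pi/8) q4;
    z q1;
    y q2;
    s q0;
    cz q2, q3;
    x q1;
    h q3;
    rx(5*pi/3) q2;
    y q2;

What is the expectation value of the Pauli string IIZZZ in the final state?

The observable IIZZZ averages to 0. Key observation: gates 3-10 undo each other exactly, leaving only the rest of the circuit to track.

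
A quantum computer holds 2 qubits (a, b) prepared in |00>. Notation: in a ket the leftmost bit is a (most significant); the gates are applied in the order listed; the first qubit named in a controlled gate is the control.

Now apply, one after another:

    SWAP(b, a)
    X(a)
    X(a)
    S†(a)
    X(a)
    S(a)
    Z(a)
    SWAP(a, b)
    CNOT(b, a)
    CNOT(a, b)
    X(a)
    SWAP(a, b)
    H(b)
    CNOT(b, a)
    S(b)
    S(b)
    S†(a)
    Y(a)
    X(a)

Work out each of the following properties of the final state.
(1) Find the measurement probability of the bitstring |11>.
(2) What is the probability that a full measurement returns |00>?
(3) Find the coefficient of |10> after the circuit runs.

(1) The probability of measuring |11> is 1/2. Key observation: gates 2-3 undo each other exactly, leaving only the rest of the circuit to track.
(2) Outcome |00> occurs with probability 1/2.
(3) The final state's coefficient on |10> equals 0.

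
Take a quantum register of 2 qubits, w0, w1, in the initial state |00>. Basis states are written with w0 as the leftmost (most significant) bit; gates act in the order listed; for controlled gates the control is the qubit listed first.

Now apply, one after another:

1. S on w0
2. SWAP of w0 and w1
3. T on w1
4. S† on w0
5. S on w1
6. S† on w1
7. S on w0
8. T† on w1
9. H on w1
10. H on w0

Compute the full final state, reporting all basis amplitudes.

After the circuit, the state carries amplitude 1/2 on |00>, 1/2 on |01>, 1/2 on |10>, 1/2 on |11>.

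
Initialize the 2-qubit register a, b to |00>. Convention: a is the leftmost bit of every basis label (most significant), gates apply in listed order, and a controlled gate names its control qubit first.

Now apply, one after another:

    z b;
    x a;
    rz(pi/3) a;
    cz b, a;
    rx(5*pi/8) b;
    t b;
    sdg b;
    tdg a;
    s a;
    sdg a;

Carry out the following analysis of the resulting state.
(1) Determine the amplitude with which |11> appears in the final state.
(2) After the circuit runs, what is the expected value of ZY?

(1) The final state's coefficient on |11> equals -exp(I*pi/6)*sin(5*pi/16). Key observation: steps 9-10 multiply out to the identity, so the circuit reduces to the remaining gates.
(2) In the final state, ZY has expectation sqrt(2*sqrt(2) + 4)/4.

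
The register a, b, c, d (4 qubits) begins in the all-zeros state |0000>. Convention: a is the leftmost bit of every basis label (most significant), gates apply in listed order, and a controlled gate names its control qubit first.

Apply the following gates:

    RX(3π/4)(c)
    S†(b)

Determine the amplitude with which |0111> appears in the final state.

|0111> carries amplitude 0 in the final state.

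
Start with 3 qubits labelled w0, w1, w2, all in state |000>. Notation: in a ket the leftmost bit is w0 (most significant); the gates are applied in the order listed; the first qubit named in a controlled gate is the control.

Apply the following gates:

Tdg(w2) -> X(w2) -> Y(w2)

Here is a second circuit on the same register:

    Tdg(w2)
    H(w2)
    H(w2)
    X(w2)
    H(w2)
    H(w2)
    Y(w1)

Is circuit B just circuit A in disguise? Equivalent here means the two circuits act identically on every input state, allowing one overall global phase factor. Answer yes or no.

No, they are not equivalent — no single phase factor reconciles the two unitaries.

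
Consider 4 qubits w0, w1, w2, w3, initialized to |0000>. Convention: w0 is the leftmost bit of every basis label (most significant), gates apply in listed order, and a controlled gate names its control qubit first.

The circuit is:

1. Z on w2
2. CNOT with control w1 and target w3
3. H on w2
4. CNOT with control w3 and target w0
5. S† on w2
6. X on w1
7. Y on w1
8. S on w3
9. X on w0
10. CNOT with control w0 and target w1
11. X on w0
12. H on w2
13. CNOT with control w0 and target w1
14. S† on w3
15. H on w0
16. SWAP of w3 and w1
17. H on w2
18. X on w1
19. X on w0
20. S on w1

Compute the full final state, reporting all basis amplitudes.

The final amplitudes are 1/2 on |0101>, -I/2 on |0111>, 1/2 on |1101>, -I/2 on |1111>, and 0 on every other basis state.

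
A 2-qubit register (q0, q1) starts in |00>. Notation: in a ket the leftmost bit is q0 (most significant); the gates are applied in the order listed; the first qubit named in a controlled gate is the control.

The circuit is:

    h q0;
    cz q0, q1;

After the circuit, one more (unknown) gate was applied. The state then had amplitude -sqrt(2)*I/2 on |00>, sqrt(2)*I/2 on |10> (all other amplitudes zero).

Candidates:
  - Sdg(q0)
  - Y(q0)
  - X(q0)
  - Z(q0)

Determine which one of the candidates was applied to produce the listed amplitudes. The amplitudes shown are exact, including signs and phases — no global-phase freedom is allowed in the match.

It was Y(q0) that produced the state shown.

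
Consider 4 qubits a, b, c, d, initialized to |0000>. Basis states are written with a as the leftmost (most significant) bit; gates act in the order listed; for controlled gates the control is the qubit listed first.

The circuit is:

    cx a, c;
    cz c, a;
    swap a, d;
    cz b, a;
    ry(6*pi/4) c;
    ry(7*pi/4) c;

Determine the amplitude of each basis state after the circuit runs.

The resulting statevector has amplitude sqrt(2)*(-sqrt(2 - sqrt(2)) + sqrt(sqrt(2) + 2))/4 on |0000>, sqrt(2)*(-sqrt(sqrt(2) + 2) - sqrt(2 - sqrt(2)))/4 on |0010>, and 0 on every other basis state.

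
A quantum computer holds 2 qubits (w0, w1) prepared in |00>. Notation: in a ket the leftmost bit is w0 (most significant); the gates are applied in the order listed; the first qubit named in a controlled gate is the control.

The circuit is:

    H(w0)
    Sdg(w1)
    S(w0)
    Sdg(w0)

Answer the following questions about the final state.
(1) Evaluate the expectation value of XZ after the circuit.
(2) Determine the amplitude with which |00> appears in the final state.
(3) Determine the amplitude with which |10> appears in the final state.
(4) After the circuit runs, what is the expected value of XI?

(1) In the final state, XZ has expectation 1. Key observation: steps 3-4 multiply out to the identity, so the circuit reduces to the remaining gates.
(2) The final state's coefficient on |00> equals sqrt(2)/2.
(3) |10> carries amplitude sqrt(2)/2 in the final state.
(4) The expectation value of XI is 1.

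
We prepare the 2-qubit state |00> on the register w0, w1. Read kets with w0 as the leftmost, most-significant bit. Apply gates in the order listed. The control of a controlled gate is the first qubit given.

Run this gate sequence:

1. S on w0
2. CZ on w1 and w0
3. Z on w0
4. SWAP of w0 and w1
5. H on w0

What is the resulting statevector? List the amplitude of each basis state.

The final amplitudes are sqrt(2)/2 on |00>, 0 on |01>, sqrt(2)/2 on |10>, 0 on |11>.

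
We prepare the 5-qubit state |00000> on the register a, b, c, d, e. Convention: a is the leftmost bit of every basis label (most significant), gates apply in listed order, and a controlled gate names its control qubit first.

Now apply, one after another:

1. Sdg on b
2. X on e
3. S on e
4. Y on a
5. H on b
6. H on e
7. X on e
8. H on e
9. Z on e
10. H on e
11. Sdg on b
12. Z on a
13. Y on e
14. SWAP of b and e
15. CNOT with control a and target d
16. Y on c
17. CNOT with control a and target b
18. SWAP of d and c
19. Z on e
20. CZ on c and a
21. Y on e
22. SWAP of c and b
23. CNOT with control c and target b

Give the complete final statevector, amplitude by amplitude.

The resulting statevector has amplitude 1/2 on |10110>, I/2 on |10111>, 1/2 on |11010>, I/2 on |11011>, and 0 on every other basis state. Key observation: gates 6-9 undo each other exactly, leaving only the rest of the circuit to track.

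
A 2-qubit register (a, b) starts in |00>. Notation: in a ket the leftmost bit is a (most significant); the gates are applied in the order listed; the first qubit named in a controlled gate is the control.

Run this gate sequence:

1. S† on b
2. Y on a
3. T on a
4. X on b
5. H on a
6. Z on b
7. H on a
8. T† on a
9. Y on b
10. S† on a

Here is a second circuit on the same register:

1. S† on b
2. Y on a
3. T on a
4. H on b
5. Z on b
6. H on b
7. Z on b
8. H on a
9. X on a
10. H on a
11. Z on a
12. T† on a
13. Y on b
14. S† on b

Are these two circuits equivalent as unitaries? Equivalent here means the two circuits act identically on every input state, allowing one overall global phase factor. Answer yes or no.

No — the two circuits implement different unitaries, even allowing a global phase.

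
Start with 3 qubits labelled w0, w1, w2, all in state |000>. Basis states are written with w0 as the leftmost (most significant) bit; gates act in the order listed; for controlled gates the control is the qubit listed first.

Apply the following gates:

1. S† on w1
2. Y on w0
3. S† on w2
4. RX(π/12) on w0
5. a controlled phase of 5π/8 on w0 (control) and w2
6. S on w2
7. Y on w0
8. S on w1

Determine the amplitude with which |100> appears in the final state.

The final state's coefficient on |100> equals -I*sqrt(6 - 3*sqrt(2))/4 + I*sqrt(sqrt(2) + 2)/4.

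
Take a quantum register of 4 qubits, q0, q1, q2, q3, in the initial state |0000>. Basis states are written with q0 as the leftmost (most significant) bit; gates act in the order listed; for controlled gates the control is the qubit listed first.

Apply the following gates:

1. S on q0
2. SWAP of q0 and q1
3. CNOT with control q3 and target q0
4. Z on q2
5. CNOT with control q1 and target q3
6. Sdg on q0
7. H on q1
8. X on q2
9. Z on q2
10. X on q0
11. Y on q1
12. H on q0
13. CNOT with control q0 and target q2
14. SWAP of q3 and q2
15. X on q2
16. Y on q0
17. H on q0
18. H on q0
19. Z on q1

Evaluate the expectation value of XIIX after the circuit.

In the final state, XIIX has expectation 1. Key observation: the block from step 17 through step 18 cancels to the identity and can be dropped.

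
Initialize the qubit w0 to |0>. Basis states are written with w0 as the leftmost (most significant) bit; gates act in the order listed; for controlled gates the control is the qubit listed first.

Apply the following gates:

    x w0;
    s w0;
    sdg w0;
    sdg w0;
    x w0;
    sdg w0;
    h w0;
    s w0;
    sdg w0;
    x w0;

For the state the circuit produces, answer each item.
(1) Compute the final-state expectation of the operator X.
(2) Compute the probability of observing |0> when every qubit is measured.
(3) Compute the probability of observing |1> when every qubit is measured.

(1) The expectation value of X is 1.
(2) A full measurement returns |0> with probability 1/2.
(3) A full measurement returns |1> with probability 1/2.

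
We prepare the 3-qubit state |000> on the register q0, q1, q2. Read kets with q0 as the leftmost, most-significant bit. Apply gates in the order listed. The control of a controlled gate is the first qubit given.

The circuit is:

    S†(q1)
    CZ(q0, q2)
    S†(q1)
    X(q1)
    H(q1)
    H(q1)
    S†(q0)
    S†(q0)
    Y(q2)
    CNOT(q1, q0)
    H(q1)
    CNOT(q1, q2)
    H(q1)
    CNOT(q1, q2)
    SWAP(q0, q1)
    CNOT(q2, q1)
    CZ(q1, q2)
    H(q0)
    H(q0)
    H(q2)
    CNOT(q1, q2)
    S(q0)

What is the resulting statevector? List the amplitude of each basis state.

The final amplitudes are sqrt(2)*I/4 on |000>, -sqrt(2)*I/4 on |001>, -sqrt(2)*I/4 on |010>, -sqrt(2)*I/4 on |011>, -sqrt(2)/4 on |100>, sqrt(2)/4 on |101>, -sqrt(2)/4 on |110>, -sqrt(2)/4 on |111>. Key observation: gates 5-6 undo each other exactly, leaving only the rest of the circuit to track.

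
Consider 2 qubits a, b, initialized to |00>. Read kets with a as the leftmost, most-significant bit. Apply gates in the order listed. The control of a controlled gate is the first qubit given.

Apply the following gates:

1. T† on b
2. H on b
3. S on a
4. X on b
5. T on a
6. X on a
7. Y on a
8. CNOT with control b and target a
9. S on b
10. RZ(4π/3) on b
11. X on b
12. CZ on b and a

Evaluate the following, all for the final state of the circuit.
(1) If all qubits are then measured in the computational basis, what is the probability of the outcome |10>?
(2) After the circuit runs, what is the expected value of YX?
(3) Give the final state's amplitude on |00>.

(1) The probability of measuring |10> is 1/2.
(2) The expectation value of YX is -1/2.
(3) The final state's coefficient on |00> equals 0.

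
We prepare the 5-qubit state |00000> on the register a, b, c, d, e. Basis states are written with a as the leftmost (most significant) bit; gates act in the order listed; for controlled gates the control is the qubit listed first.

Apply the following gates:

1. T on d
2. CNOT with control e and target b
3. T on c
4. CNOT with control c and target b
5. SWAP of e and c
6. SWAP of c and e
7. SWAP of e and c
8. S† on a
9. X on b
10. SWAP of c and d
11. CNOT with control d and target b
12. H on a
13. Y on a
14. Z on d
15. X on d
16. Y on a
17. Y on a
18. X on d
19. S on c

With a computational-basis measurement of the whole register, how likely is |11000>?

A full measurement returns |11000> with probability 1/2.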